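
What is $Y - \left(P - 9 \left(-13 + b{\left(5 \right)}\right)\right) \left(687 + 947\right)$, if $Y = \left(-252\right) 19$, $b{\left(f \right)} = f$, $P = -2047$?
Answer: $3222362$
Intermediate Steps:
$Y = -4788$
$Y - \left(P - 9 \left(-13 + b{\left(5 \right)}\right)\right) \left(687 + 947\right) = -4788 - \left(-2047 - 9 \left(-13 + 5\right)\right) \left(687 + 947\right) = -4788 - \left(-2047 - -72\right) 1634 = -4788 - \left(-2047 + 72\right) 1634 = -4788 - \left(-1975\right) 1634 = -4788 - -3227150 = -4788 + 3227150 = 3222362$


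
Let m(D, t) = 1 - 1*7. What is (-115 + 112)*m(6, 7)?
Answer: 18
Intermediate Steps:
m(D, t) = -6 (m(D, t) = 1 - 7 = -6)
(-115 + 112)*m(6, 7) = (-115 + 112)*(-6) = -3*(-6) = 18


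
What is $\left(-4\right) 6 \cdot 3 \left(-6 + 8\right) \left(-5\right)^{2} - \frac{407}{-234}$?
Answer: $- \frac{841993}{234} \approx -3598.3$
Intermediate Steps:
$\left(-4\right) 6 \cdot 3 \left(-6 + 8\right) \left(-5\right)^{2} - \frac{407}{-234} = \left(-24\right) 3 \cdot 2 \cdot 25 - - \frac{407}{234} = \left(-72\right) 50 + \frac{407}{234} = -3600 + \frac{407}{234} = - \frac{841993}{234}$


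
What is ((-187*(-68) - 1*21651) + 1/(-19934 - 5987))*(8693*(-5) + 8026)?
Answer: 8207818975704/25921 ≈ 3.1665e+8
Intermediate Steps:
((-187*(-68) - 1*21651) + 1/(-19934 - 5987))*(8693*(-5) + 8026) = ((12716 - 21651) + 1/(-25921))*(-43465 + 8026) = (-8935 - 1/25921)*(-35439) = -231604136/25921*(-35439) = 8207818975704/25921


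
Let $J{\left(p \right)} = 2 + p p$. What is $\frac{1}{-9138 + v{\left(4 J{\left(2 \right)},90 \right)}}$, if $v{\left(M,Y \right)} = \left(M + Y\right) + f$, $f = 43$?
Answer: $- \frac{1}{8981} \approx -0.00011135$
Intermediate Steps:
$J{\left(p \right)} = 2 + p^{2}$
$v{\left(M,Y \right)} = 43 + M + Y$ ($v{\left(M,Y \right)} = \left(M + Y\right) + 43 = 43 + M + Y$)
$\frac{1}{-9138 + v{\left(4 J{\left(2 \right)},90 \right)}} = \frac{1}{-9138 + \left(43 + 4 \left(2 + 2^{2}\right) + 90\right)} = \frac{1}{-9138 + \left(43 + 4 \left(2 + 4\right) + 90\right)} = \frac{1}{-9138 + \left(43 + 4 \cdot 6 + 90\right)} = \frac{1}{-9138 + \left(43 + 24 + 90\right)} = \frac{1}{-9138 + 157} = \frac{1}{-8981} = - \frac{1}{8981}$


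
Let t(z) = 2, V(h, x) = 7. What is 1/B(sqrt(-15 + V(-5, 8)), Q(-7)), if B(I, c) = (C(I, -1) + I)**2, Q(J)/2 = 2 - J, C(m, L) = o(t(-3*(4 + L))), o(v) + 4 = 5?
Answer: (1 + 2*I*sqrt(2))**(-2) ≈ -0.08642 - 0.069838*I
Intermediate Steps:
o(v) = 1 (o(v) = -4 + 5 = 1)
C(m, L) = 1
Q(J) = 4 - 2*J (Q(J) = 2*(2 - J) = 4 - 2*J)
B(I, c) = (1 + I)**2
1/B(sqrt(-15 + V(-5, 8)), Q(-7)) = 1/((1 + sqrt(-15 + 7))**2) = 1/((1 + sqrt(-8))**2) = 1/((1 + 2*I*sqrt(2))**2) = (1 + 2*I*sqrt(2))**(-2)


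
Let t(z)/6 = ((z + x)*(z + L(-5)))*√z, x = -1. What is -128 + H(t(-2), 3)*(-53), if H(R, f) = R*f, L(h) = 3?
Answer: -128 + 2862*I*√2 ≈ -128.0 + 4047.5*I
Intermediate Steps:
t(z) = 6*√z*(-1 + z)*(3 + z) (t(z) = 6*(((z - 1)*(z + 3))*√z) = 6*(((-1 + z)*(3 + z))*√z) = 6*(√z*(-1 + z)*(3 + z)) = 6*√z*(-1 + z)*(3 + z))
-128 + H(t(-2), 3)*(-53) = -128 + ((6*√(-2)*(-3 + (-2)² + 2*(-2)))*3)*(-53) = -128 + ((6*(I*√2)*(-3 + 4 - 4))*3)*(-53) = -128 + ((6*(I*√2)*(-3))*3)*(-53) = -128 + (-18*I*√2*3)*(-53) = -128 - 54*I*√2*(-53) = -128 + 2862*I*√2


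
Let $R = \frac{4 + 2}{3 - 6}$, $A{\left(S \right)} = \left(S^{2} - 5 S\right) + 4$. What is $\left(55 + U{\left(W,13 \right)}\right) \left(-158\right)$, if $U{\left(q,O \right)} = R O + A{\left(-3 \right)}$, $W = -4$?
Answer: $-9006$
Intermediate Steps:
$A{\left(S \right)} = 4 + S^{2} - 5 S$
$R = -2$ ($R = \frac{6}{-3} = 6 \left(- \frac{1}{3}\right) = -2$)
$U{\left(q,O \right)} = 28 - 2 O$ ($U{\left(q,O \right)} = - 2 O + \left(4 + \left(-3\right)^{2} - -15\right) = - 2 O + \left(4 + 9 + 15\right) = - 2 O + 28 = 28 - 2 O$)
$\left(55 + U{\left(W,13 \right)}\right) \left(-158\right) = \left(55 + \left(28 - 26\right)\right) \left(-158\right) = \left(55 + 2\right) \left(-158\right) = 57 \left(-158\right) = -9006$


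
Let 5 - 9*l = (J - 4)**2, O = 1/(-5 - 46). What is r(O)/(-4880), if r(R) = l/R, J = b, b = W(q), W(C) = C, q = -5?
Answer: -323/3660 ≈ -0.088251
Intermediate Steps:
O = -1/51 (O = 1/(-51) = -1/51 ≈ -0.019608)
b = -5
J = -5
l = -76/9 (l = 5/9 - (-5 - 4)**2/9 = 5/9 - 1/9*(-9)**2 = 5/9 - 1/9*81 = 5/9 - 9 = -76/9 ≈ -8.4444)
r(R) = -76/(9*R)
r(O)/(-4880) = -76/(9*(-1/51))/(-4880) = -76/9*(-51)*(-1/4880) = (1292/3)*(-1/4880) = -323/3660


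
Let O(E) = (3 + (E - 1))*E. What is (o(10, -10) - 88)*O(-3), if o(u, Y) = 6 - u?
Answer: -276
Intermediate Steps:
O(E) = E*(2 + E) (O(E) = (3 + (-1 + E))*E = (2 + E)*E = E*(2 + E))
(o(10, -10) - 88)*O(-3) = ((6 - 1*10) - 88)*(-3*(2 - 3)) = ((6 - 10) - 88)*(-3*(-1)) = (-4 - 88)*3 = -92*3 = -276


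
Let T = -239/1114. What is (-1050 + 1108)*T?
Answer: -6931/557 ≈ -12.443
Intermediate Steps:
T = -239/1114 (T = -239*1/1114 = -239/1114 ≈ -0.21454)
(-1050 + 1108)*T = (-1050 + 1108)*(-239/1114) = 58*(-239/1114) = -6931/557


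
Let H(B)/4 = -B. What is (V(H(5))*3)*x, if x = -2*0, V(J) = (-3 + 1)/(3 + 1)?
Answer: 0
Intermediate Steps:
H(B) = -4*B (H(B) = 4*(-B) = -4*B)
V(J) = -½ (V(J) = -2/4 = -2*¼ = -½)
x = 0
(V(H(5))*3)*x = -½*3*0 = -3/2*0 = 0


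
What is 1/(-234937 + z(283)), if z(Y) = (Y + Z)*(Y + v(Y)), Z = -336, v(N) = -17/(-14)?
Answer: -14/3500005 ≈ -4.0000e-6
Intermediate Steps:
v(N) = 17/14 (v(N) = -17*(-1/14) = 17/14)
z(Y) = (-336 + Y)*(17/14 + Y) (z(Y) = (Y - 336)*(Y + 17/14) = (-336 + Y)*(17/14 + Y))
1/(-234937 + z(283)) = 1/(-234937 + (-408 + 283**2 - 4687/14*283)) = 1/(-234937 + (-408 + 80089 - 1326421/14)) = 1/(-234937 - 210887/14) = 1/(-3500005/14) = -14/3500005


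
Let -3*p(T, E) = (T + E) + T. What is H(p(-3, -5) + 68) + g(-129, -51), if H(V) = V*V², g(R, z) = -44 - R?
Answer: 9940670/27 ≈ 3.6817e+5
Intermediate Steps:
p(T, E) = -2*T/3 - E/3 (p(T, E) = -((T + E) + T)/3 = -((E + T) + T)/3 = -(E + 2*T)/3 = -2*T/3 - E/3)
H(V) = V³
H(p(-3, -5) + 68) + g(-129, -51) = ((-⅔*(-3) - ⅓*(-5)) + 68)³ + (-44 - 1*(-129)) = ((2 + 5/3) + 68)³ + (-44 + 129) = (11/3 + 68)³ + 85 = (215/3)³ + 85 = 9938375/27 + 85 = 9940670/27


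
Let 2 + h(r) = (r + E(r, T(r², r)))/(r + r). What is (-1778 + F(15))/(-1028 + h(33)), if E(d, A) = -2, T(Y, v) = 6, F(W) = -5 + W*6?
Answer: 111738/67949 ≈ 1.6444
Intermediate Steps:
F(W) = -5 + 6*W
h(r) = -2 + (-2 + r)/(2*r) (h(r) = -2 + (r - 2)/(r + r) = -2 + (-2 + r)/((2*r)) = -2 + (-2 + r)*(1/(2*r)) = -2 + (-2 + r)/(2*r))
(-1778 + F(15))/(-1028 + h(33)) = (-1778 + (-5 + 6*15))/(-1028 + (-3/2 - 1/33)) = (-1778 + (-5 + 90))/(-1028 + (-3/2 - 1*1/33)) = (-1778 + 85)/(-1028 + (-3/2 - 1/33)) = -1693/(-1028 - 101/66) = -1693/(-67949/66) = -1693*(-66/67949) = 111738/67949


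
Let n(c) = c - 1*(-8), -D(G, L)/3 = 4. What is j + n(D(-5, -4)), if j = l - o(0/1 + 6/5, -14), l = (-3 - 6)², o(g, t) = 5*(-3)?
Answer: 92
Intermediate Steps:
D(G, L) = -12 (D(G, L) = -3*4 = -12)
o(g, t) = -15
l = 81 (l = (-9)² = 81)
n(c) = 8 + c (n(c) = c + 8 = 8 + c)
j = 96 (j = 81 - 1*(-15) = 81 + 15 = 96)
j + n(D(-5, -4)) = 96 + (8 - 12) = 96 - 4 = 92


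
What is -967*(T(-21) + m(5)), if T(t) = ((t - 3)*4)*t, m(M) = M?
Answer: -1954307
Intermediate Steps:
T(t) = t*(-12 + 4*t) (T(t) = ((-3 + t)*4)*t = (-12 + 4*t)*t = t*(-12 + 4*t))
-967*(T(-21) + m(5)) = -967*(4*(-21)*(-3 - 21) + 5) = -967*(4*(-21)*(-24) + 5) = -967*(2016 + 5) = -967*2021 = -1954307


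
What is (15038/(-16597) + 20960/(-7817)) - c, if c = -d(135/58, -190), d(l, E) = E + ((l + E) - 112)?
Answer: -3711704869977/7524847442 ≈ -493.26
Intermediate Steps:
d(l, E) = -112 + l + 2*E (d(l, E) = E + ((E + l) - 112) = E + (-112 + E + l) = -112 + l + 2*E)
c = 28401/58 (c = -(-112 + 135/58 + 2*(-190)) = -(-112 + 135*(1/58) - 380) = -(-112 + 135/58 - 380) = -1*(-28401/58) = 28401/58 ≈ 489.67)
(15038/(-16597) + 20960/(-7817)) - c = (15038/(-16597) + 20960/(-7817)) - 1*28401/58 = (15038*(-1/16597) + 20960*(-1/7817)) - 28401/58 = (-15038/16597 - 20960/7817) - 28401/58 = -465425166/129738749 - 28401/58 = -3711704869977/7524847442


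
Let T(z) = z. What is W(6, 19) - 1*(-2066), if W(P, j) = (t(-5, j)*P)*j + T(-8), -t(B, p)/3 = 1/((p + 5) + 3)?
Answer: 6136/3 ≈ 2045.3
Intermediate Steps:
t(B, p) = -3/(8 + p) (t(B, p) = -3/((p + 5) + 3) = -3/((5 + p) + 3) = -3/(8 + p))
W(P, j) = -8 - 3*P*j/(8 + j) (W(P, j) = ((-3/(8 + j))*P)*j - 8 = (-3*P/(8 + j))*j - 8 = -3*P*j/(8 + j) - 8 = -8 - 3*P*j/(8 + j))
W(6, 19) - 1*(-2066) = (-64 - 8*19 - 3*6*19)/(8 + 19) - 1*(-2066) = (-64 - 152 - 342)/27 + 2066 = (1/27)*(-558) + 2066 = -62/3 + 2066 = 6136/3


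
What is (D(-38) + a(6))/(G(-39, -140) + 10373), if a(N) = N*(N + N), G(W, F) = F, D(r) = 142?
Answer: 214/10233 ≈ 0.020913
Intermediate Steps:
a(N) = 2*N² (a(N) = N*(2*N) = 2*N²)
(D(-38) + a(6))/(G(-39, -140) + 10373) = (142 + 2*6²)/(-140 + 10373) = (142 + 2*36)/10233 = (142 + 72)*(1/10233) = 214*(1/10233) = 214/10233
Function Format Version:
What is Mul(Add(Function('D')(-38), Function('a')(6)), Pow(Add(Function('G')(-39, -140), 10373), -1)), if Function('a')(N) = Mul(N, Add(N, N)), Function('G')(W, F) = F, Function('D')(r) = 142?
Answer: Rational(214, 10233) ≈ 0.020913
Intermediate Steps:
Function('a')(N) = Mul(2, Pow(N, 2)) (Function('a')(N) = Mul(N, Mul(2, N)) = Mul(2, Pow(N, 2)))
Mul(Add(Function('D')(-38), Function('a')(6)), Pow(Add(Function('G')(-39, -140), 10373), -1)) = Mul(Add(142, Mul(2, Pow(6, 2))), Pow(Add(-140, 10373), -1)) = Mul(Add(142, Mul(2, 36)), Pow(10233, -1)) = Mul(Add(142, 72), Rational(1, 10233)) = Mul(214, Rational(1, 10233)) = Rational(214, 10233)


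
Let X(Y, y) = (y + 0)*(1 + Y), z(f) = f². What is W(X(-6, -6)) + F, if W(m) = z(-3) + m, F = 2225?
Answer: 2264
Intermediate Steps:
X(Y, y) = y*(1 + Y)
W(m) = 9 + m (W(m) = (-3)² + m = 9 + m)
W(X(-6, -6)) + F = (9 - 6*(1 - 6)) + 2225 = (9 - 6*(-5)) + 2225 = (9 + 30) + 2225 = 39 + 2225 = 2264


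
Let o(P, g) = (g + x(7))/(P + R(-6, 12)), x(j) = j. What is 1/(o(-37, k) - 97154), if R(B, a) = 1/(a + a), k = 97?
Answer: -887/86178094 ≈ -1.0293e-5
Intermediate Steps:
R(B, a) = 1/(2*a)
o(P, g) = (7 + g)/(1/24 + P) (o(P, g) = (g + 7)/(P + (½)/12) = (7 + g)/(P + (½)*(1/12)) = (7 + g)/(P + 1/24) = (7 + g)/(1/24 + P))
1/(o(-37, k) - 97154) = 1/(24*(7 + 97)/(1 + 24*(-37)) - 97154) = 1/(24*104/(1 - 888) - 97154) = 1/(24*104/(-887) - 97154) = 1/(24*(-1/887)*104 - 97154) = 1/(-2496/887 - 97154) = 1/(-86178094/887) = -887/86178094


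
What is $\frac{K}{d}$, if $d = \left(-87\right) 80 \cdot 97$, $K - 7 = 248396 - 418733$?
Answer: $\frac{17033}{67512} \approx 0.2523$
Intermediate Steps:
$K = -170330$ ($K = 7 + \left(248396 - 418733\right) = 7 - 170337 = -170330$)
$d = -675120$ ($d = \left(-6960\right) 97 = -675120$)
$\frac{K}{d} = - \frac{170330}{-675120} = \left(-170330\right) \left(- \frac{1}{675120}\right) = \frac{17033}{67512}$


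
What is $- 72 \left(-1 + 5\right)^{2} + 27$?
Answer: $-1125$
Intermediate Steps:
$- 72 \left(-1 + 5\right)^{2} + 27 = - 72 \cdot 4^{2} + 27 = \left(-72\right) 16 + 27 = -1152 + 27 = -1125$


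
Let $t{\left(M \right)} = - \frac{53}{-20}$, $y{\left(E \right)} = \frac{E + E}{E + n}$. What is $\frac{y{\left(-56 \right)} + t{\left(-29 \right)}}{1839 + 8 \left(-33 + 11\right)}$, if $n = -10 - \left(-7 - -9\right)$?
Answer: $\frac{1461}{565420} \approx 0.0025839$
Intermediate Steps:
$n = -12$ ($n = -10 - \left(-7 + 9\right) = -10 - 2 = -12$)
$y{\left(E \right)} = \frac{2 E}{-12 + E}$ ($y{\left(E \right)} = \frac{E + E}{E - 12} = \frac{2 E}{-12 + E}$)
$t{\left(M \right)} = \frac{53}{20}$ ($t{\left(M \right)} = \left(-53\right) \left(- \frac{1}{20}\right) = \frac{53}{20}$)
$\frac{y{\left(-56 \right)} + t{\left(-29 \right)}}{1839 + 8 \left(-33 + 11\right)} = \frac{2 \left(-56\right) \frac{1}{-12 - 56} + \frac{53}{20}}{1839 + 8 \left(-33 + 11\right)} = \frac{2 \left(-56\right) \frac{1}{-68} + \frac{53}{20}}{1839 + 8 \left(-22\right)} = \frac{2 \left(-56\right) \left(- \frac{1}{68}\right) + \frac{53}{20}}{1839 - 176} = \frac{\frac{28}{17} + \frac{53}{20}}{1663} = \frac{1461}{340} \cdot \frac{1}{1663} = \frac{1461}{565420}$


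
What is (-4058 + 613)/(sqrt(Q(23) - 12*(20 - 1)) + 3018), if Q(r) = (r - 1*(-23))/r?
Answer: -1039701/910855 + 689*I*sqrt(226)/1821710 ≈ -1.1415 + 0.0056858*I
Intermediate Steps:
Q(r) = (23 + r)/r (Q(r) = (r + 23)/r = (23 + r)/r)
(-4058 + 613)/(sqrt(Q(23) - 12*(20 - 1)) + 3018) = (-4058 + 613)/(sqrt((23 + 23)/23 - 12*(20 - 1)) + 3018) = -3445/(sqrt((1/23)*46 - 12*19) + 3018) = -3445/(sqrt(2 - 228) + 3018) = -3445/(sqrt(-226) + 3018) = -3445/(I*sqrt(226) + 3018) = -3445/(3018 + I*sqrt(226))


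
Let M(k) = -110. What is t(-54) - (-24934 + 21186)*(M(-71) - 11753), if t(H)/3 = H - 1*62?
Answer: -44462872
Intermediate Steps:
t(H) = -186 + 3*H (t(H) = 3*(H - 1*62) = 3*(H - 62) = 3*(-62 + H) = -186 + 3*H)
t(-54) - (-24934 + 21186)*(M(-71) - 11753) = (-186 + 3*(-54)) - (-24934 + 21186)*(-110 - 11753) = (-186 - 162) - (-3748)*(-11863) = -348 - 1*44462524 = -348 - 44462524 = -44462872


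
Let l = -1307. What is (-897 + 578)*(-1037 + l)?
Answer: 747736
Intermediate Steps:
(-897 + 578)*(-1037 + l) = (-897 + 578)*(-1037 - 1307) = -319*(-2344) = 747736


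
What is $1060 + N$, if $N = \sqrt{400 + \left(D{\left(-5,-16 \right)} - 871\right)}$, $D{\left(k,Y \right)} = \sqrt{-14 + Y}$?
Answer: $1060 + \sqrt{-471 + i \sqrt{30}} \approx 1060.1 + 21.703 i$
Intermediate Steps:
$N = \sqrt{-471 + i \sqrt{30}}$ ($N = \sqrt{400 + \left(\sqrt{-14 - 16} - 871\right)} = \sqrt{400 - \left(871 - \sqrt{-30}\right)} = \sqrt{400 - \left(871 - i \sqrt{30}\right)} = \sqrt{-471 + i \sqrt{30}} \approx 0.1262 + 21.703 i$)
$1060 + N = 1060 + \sqrt{-471 + i \sqrt{30}}$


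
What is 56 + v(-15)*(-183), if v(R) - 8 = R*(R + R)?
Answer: -83758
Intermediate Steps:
v(R) = 8 + 2*R² (v(R) = 8 + R*(R + R) = 8 + R*(2*R) = 8 + 2*R²)
56 + v(-15)*(-183) = 56 + (8 + 2*(-15)²)*(-183) = 56 + (8 + 2*225)*(-183) = 56 + (8 + 450)*(-183) = 56 + 458*(-183) = 56 - 83814 = -83758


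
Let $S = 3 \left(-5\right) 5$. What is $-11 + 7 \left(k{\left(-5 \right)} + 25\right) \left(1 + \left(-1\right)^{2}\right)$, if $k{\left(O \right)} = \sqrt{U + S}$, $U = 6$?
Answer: $339 + 14 i \sqrt{69} \approx 339.0 + 116.29 i$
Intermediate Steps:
$S = -75$ ($S = \left(-15\right) 5 = -75$)
$k{\left(O \right)} = i \sqrt{69}$ ($k{\left(O \right)} = \sqrt{6 - 75} = \sqrt{-69} = i \sqrt{69}$)
$-11 + 7 \left(k{\left(-5 \right)} + 25\right) \left(1 + \left(-1\right)^{2}\right) = -11 + 7 \left(i \sqrt{69} + 25\right) \left(1 + \left(-1\right)^{2}\right) = -11 + 7 \left(25 + i \sqrt{69}\right) \left(1 + 1\right) = -11 + 7 \left(25 + i \sqrt{69}\right) 2 = -11 + 7 \left(50 + 2 i \sqrt{69}\right) = -11 + \left(350 + 14 i \sqrt{69}\right) = 339 + 14 i \sqrt{69}$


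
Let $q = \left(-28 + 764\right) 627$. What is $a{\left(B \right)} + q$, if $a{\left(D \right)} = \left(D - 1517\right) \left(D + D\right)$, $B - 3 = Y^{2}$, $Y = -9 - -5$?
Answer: $404548$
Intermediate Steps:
$Y = -4$ ($Y = -9 + 5 = -4$)
$B = 19$ ($B = 3 + \left(-4\right)^{2} = 3 + 16 = 19$)
$q = 461472$ ($q = 736 \cdot 627 = 461472$)
$a{\left(D \right)} = 2 D \left(-1517 + D\right)$ ($a{\left(D \right)} = \left(-1517 + D\right) 2 D = 2 D \left(-1517 + D\right)$)
$a{\left(B \right)} + q = 2 \cdot 19 \left(-1517 + 19\right) + 461472 = 2 \cdot 19 \left(-1498\right) + 461472 = -56924 + 461472 = 404548$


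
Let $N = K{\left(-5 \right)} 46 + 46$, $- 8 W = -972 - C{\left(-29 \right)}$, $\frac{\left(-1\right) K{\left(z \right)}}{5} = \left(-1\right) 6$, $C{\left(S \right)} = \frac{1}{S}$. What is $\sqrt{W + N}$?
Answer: $\frac{3 \sqrt{2313678}}{116} \approx 39.338$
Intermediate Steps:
$K{\left(z \right)} = 30$ ($K{\left(z \right)} = - 5 \left(\left(-1\right) 6\right) = \left(-5\right) \left(-6\right) = 30$)
$W = \frac{28187}{232}$ ($W = - \frac{-972 - \frac{1}{-29}}{8} = - \frac{-972 - - \frac{1}{29}}{8} = - \frac{-972 + \frac{1}{29}}{8} = \left(- \frac{1}{8}\right) \left(- \frac{28187}{29}\right) = \frac{28187}{232} \approx 121.5$)
$N = 1426$ ($N = 30 \cdot 46 + 46 = 1380 + 46 = 1426$)
$\sqrt{W + N} = \sqrt{\frac{28187}{232} + 1426} = \sqrt{\frac{359019}{232}} = \frac{3 \sqrt{2313678}}{116}$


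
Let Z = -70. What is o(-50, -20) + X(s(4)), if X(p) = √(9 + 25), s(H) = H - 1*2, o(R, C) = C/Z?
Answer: 2/7 + √34 ≈ 6.1167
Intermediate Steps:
o(R, C) = -C/70 (o(R, C) = C/(-70) = C*(-1/70) = -C/70)
s(H) = -2 + H (s(H) = H - 2 = -2 + H)
X(p) = √34
o(-50, -20) + X(s(4)) = -1/70*(-20) + √34 = 2/7 + √34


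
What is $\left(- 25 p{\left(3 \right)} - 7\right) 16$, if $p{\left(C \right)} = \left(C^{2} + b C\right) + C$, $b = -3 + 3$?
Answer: $-4912$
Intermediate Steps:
$b = 0$
$p{\left(C \right)} = C + C^{2}$ ($p{\left(C \right)} = \left(C^{2} + 0 C\right) + C = \left(C^{2} + 0\right) + C = C^{2} + C = C + C^{2}$)
$\left(- 25 p{\left(3 \right)} - 7\right) 16 = \left(- 25 \cdot 3 \left(1 + 3\right) - 7\right) 16 = \left(- 25 \cdot 3 \cdot 4 - 7\right) 16 = \left(\left(-25\right) 12 - 7\right) 16 = \left(-300 - 7\right) 16 = \left(-307\right) 16 = -4912$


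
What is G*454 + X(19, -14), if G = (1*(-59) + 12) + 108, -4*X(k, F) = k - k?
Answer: 27694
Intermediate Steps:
X(k, F) = 0 (X(k, F) = -(k - k)/4 = -¼*0 = 0)
G = 61 (G = (-59 + 12) + 108 = -47 + 108 = 61)
G*454 + X(19, -14) = 61*454 + 0 = 27694 + 0 = 27694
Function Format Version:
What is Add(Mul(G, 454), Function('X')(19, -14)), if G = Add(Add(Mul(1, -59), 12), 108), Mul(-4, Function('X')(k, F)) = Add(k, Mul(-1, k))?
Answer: 27694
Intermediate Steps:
Function('X')(k, F) = 0 (Function('X')(k, F) = Mul(Rational(-1, 4), Add(k, Mul(-1, k))) = Mul(Rational(-1, 4), 0) = 0)
G = 61 (G = Add(Add(-59, 12), 108) = Add(-47, 108) = 61)
Add(Mul(G, 454), Function('X')(19, -14)) = Add(Mul(61, 454), 0) = Add(27694, 0) = 27694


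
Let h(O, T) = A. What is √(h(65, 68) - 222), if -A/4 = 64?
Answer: I*√478 ≈ 21.863*I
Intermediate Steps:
A = -256 (A = -4*64 = -256)
h(O, T) = -256
√(h(65, 68) - 222) = √(-256 - 222) = √(-478) = I*√478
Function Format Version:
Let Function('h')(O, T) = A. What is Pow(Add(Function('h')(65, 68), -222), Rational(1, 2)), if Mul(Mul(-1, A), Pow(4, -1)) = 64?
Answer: Mul(I, Pow(478, Rational(1, 2))) ≈ Mul(21.863, I)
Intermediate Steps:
A = -256 (A = Mul(-4, 64) = -256)
Function('h')(O, T) = -256
Pow(Add(Function('h')(65, 68), -222), Rational(1, 2)) = Pow(Add(-256, -222), Rational(1, 2)) = Pow(-478, Rational(1, 2)) = Mul(I, Pow(478, Rational(1, 2)))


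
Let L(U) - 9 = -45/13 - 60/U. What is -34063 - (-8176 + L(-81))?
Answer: -9088541/351 ≈ -25893.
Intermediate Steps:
L(U) = 72/13 - 60/U (L(U) = 9 + (-45/13 - 60/U) = 72/13 - 60/U)
-34063 - (-8176 + L(-81)) = -34063 - (-8176 + (72/13 - 60/(-81))) = -34063 - (-8176 + (72/13 - 60*(-1/81))) = -34063 - (-8176 + (72/13 + 20/27)) = -34063 - (-8176 + 2204/351) = -34063 - 1*(-2867572/351) = -34063 + 2867572/351 = -9088541/351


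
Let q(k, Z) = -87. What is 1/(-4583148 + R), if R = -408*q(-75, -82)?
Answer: -1/4547652 ≈ -2.1989e-7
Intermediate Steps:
R = 35496 (R = -408*(-87) = 35496)
1/(-4583148 + R) = 1/(-4583148 + 35496) = 1/(-4547652) = -1/4547652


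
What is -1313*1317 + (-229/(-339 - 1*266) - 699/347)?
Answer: -363024354067/209935 ≈ -1.7292e+6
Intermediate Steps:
-1313*1317 + (-229/(-339 - 1*266) - 699/347) = -1729221 + (-229/(-339 - 266) - 699*1/347) = -1729221 + (-229/(-605) - 699/347) = -1729221 + (-229*(-1/605) - 699/347) = -1729221 + (229/605 - 699/347) = -1729221 - 343432/209935 = -363024354067/209935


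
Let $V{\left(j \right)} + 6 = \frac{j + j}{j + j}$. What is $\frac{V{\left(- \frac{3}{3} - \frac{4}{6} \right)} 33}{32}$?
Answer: $- \frac{165}{32} \approx -5.1563$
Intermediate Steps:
$V{\left(j \right)} = -5$ ($V{\left(j \right)} = -6 + \frac{j + j}{j + j} = -6 + \frac{2 j}{2 j} = -6 + 2 j \frac{1}{2 j} = -6 + 1 = -5$)
$\frac{V{\left(- \frac{3}{3} - \frac{4}{6} \right)} 33}{32} = \frac{\left(-5\right) 33}{32} = \left(-165\right) \frac{1}{32} = - \frac{165}{32}$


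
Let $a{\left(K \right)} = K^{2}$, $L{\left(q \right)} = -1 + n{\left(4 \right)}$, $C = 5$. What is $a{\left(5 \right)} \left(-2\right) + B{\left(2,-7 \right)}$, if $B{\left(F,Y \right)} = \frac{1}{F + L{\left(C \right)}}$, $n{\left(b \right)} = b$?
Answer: $- \frac{249}{5} \approx -49.8$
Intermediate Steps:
$L{\left(q \right)} = 3$ ($L{\left(q \right)} = -1 + 4 = 3$)
$B{\left(F,Y \right)} = \frac{1}{3 + F}$ ($B{\left(F,Y \right)} = \frac{1}{F + 3} = \frac{1}{3 + F}$)
$a{\left(5 \right)} \left(-2\right) + B{\left(2,-7 \right)} = 5^{2} \left(-2\right) + \frac{1}{3 + 2} = 25 \left(-2\right) + \frac{1}{5} = -50 + \frac{1}{5} = - \frac{249}{5}$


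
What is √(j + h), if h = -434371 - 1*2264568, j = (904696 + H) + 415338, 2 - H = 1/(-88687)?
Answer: 2*I*√2711400387729330/88687 ≈ 1174.3*I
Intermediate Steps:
H = 177375/88687 (H = 2 - 1/(-88687) = 2 - 1*(-1/88687) = 2 + 1/88687 = 177375/88687 ≈ 2.0000)
j = 117070032733/88687 (j = (904696 + 177375/88687) + 415338 = 80234951527/88687 + 415338 = 117070032733/88687 ≈ 1.3200e+6)
h = -2698939 (h = -434371 - 2264568 = -2698939)
√(j + h) = √(117070032733/88687 - 2698939) = √(-122290770360/88687) = 2*I*√2711400387729330/88687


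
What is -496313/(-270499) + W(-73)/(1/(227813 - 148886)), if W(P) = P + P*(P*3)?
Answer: 339758721651035/270499 ≈ 1.2560e+9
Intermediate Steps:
W(P) = P + 3*P**2 (W(P) = P + P*(3*P) = P + 3*P**2)
-496313/(-270499) + W(-73)/(1/(227813 - 148886)) = -496313/(-270499) + (-73*(1 + 3*(-73)))/(1/(227813 - 148886)) = -496313*(-1/270499) + (-73*(1 - 219))/(1/78927) = 496313/270499 + (-73*(-218))/(1/78927) = 496313/270499 + 15914*78927 = 496313/270499 + 1256044278 = 339758721651035/270499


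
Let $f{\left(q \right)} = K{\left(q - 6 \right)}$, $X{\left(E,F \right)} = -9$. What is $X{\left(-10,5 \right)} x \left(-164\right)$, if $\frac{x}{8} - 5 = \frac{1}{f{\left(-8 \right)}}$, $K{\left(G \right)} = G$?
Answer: $\frac{407376}{7} \approx 58197.0$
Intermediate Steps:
$f{\left(q \right)} = -6 + q$ ($f{\left(q \right)} = q - 6 = -6 + q$)
$x = \frac{276}{7}$ ($x = 40 + \frac{8}{-6 - 8} = 40 + \frac{8}{-14} = 40 + 8 \left(- \frac{1}{14}\right) = 40 - \frac{4}{7} = \frac{276}{7} \approx 39.429$)
$X{\left(-10,5 \right)} x \left(-164\right) = \left(-9\right) \frac{276}{7} \left(-164\right) = \left(- \frac{2484}{7}\right) \left(-164\right) = \frac{407376}{7}$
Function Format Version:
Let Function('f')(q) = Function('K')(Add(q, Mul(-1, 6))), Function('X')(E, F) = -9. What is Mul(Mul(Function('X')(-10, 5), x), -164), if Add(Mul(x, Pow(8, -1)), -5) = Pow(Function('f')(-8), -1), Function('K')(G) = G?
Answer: Rational(407376, 7) ≈ 58197.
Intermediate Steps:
Function('f')(q) = Add(-6, q) (Function('f')(q) = Add(q, Mul(-1, 6)) = Add(q, -6) = Add(-6, q))
x = Rational(276, 7) (x = Add(40, Mul(8, Pow(Add(-6, -8), -1))) = Add(40, Mul(8, Pow(-14, -1))) = Add(40, Mul(8, Rational(-1, 14))) = Add(40, Rational(-4, 7)) = Rational(276, 7) ≈ 39.429)
Mul(Mul(Function('X')(-10, 5), x), -164) = Mul(Mul(-9, Rational(276, 7)), -164) = Mul(Rational(-2484, 7), -164) = Rational(407376, 7)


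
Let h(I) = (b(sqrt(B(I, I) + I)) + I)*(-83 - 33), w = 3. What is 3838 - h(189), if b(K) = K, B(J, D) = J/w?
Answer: 25762 + 696*sqrt(7) ≈ 27603.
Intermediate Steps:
B(J, D) = J/3
h(I) = -116*I - 232*sqrt(3)*sqrt(I)/3 (h(I) = (sqrt(I/3 + I) + I)*(-83 - 33) = (sqrt(4*I/3) + I)*(-116) = (2*sqrt(3)*sqrt(I)/3 + I)*(-116) = (I + 2*sqrt(3)*sqrt(I)/3)*(-116) = -116*I - 232*sqrt(3)*sqrt(I)/3)
3838 - h(189) = 3838 - (-116*189 - 232*sqrt(3)*sqrt(189)/3) = 3838 - (-21924 - 232*sqrt(3)*3*sqrt(21)/3) = 3838 - (-21924 - 696*sqrt(7)) = 3838 + (21924 + 696*sqrt(7)) = 25762 + 696*sqrt(7)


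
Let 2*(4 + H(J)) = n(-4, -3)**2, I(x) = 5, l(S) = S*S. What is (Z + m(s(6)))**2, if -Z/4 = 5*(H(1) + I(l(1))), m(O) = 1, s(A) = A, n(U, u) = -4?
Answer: 32041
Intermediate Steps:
l(S) = S**2
H(J) = 4 (H(J) = -4 + (1/2)*(-4)**2 = -4 + (1/2)*16 = -4 + 8 = 4)
Z = -180 (Z = -20*(4 + 5) = -20*9 = -4*45 = -180)
(Z + m(s(6)))**2 = (-180 + 1)**2 = (-179)**2 = 32041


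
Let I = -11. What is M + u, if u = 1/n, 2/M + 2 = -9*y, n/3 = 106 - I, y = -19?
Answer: 67/4563 ≈ 0.014683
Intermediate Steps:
n = 351 (n = 3*(106 - 1*(-11)) = 3*(106 + 11) = 3*117 = 351)
M = 2/169 (M = 2/(-2 - 9*(-19)) = 2/(-2 + 171) = 2/169 ≈ 0.011834)
u = 1/351 ≈ 0.0028490
M + u = 2/169 + 1/351 = 67/4563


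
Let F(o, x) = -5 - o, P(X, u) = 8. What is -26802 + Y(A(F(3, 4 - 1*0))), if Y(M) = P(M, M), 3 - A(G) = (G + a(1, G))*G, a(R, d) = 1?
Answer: -26794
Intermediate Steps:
A(G) = 3 - G*(1 + G) (A(G) = 3 - (G + 1)*G = 3 - (1 + G)*G = 3 - G*(1 + G))
Y(M) = 8
-26802 + Y(A(F(3, 4 - 1*0))) = -26802 + 8 = -26794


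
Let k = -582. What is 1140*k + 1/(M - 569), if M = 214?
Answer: -235535401/355 ≈ -6.6348e+5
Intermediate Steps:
1140*k + 1/(M - 569) = 1140*(-582) + 1/(214 - 569) = -663480 + 1/(-355) = -663480 - 1/355 = -235535401/355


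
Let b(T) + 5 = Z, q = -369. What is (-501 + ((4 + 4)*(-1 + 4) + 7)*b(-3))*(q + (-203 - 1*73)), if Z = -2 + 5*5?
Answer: -36765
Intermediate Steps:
Z = 23 (Z = -2 + 25 = 23)
b(T) = 18 (b(T) = -5 + 23 = 18)
(-501 + ((4 + 4)*(-1 + 4) + 7)*b(-3))*(q + (-203 - 1*73)) = (-501 + ((4 + 4)*(-1 + 4) + 7)*18)*(-369 + (-203 - 1*73)) = (-501 + (8*3 + 7)*18)*(-369 + (-203 - 73)) = (-501 + (24 + 7)*18)*(-369 - 276) = (-501 + 31*18)*(-645) = (-501 + 558)*(-645) = 57*(-645) = -36765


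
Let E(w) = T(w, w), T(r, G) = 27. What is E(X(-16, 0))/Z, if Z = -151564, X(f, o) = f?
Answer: -27/151564 ≈ -0.00017814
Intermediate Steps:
E(w) = 27
E(X(-16, 0))/Z = 27/(-151564) = 27*(-1/151564) = -27/151564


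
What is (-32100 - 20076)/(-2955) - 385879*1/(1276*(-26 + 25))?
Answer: 402283007/1256860 ≈ 320.07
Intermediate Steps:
(-32100 - 20076)/(-2955) - 385879*1/(1276*(-26 + 25)) = -52176*(-1/2955) - 385879/((-1*1276)) = 17392/985 - 385879/(-1276) = 17392/985 - 385879*(-1/1276) = 17392/985 + 385879/1276 = 402283007/1256860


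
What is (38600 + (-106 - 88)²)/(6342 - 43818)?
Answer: -6353/3123 ≈ -2.0343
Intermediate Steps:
(38600 + (-106 - 88)²)/(6342 - 43818) = (38600 + (-194)²)/(-37476) = (38600 + 37636)*(-1/37476) = 76236*(-1/37476) = -6353/3123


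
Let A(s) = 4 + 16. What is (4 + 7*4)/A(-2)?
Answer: 8/5 ≈ 1.6000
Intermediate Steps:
A(s) = 20
(4 + 7*4)/A(-2) = (4 + 7*4)/20 = (4 + 28)*(1/20) = 32*(1/20) = 8/5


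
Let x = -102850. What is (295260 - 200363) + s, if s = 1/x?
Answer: 9760156449/102850 ≈ 94897.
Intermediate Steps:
s = -1/102850 (s = 1/(-102850) = -1/102850 ≈ -9.7229e-6)
(295260 - 200363) + s = (295260 - 200363) - 1/102850 = 94897 - 1/102850 = 9760156449/102850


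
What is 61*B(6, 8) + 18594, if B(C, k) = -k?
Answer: 18106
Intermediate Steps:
61*B(6, 8) + 18594 = 61*(-1*8) + 18594 = 61*(-8) + 18594 = -488 + 18594 = 18106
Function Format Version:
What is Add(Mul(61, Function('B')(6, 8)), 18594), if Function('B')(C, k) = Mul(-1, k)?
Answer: 18106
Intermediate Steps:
Add(Mul(61, Function('B')(6, 8)), 18594) = Add(Mul(61, Mul(-1, 8)), 18594) = Add(Mul(61, -8), 18594) = Add(-488, 18594) = 18106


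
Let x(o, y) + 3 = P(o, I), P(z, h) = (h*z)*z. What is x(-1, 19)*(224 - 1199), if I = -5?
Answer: 7800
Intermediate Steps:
P(z, h) = h*z²
x(o, y) = -3 - 5*o²
x(-1, 19)*(224 - 1199) = (-3 - 5*(-1)²)*(224 - 1199) = (-3 - 5*1)*(-975) = (-3 - 5)*(-975) = -8*(-975) = 7800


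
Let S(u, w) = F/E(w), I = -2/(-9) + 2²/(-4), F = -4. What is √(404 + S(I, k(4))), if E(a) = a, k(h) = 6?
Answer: 11*√30/3 ≈ 20.083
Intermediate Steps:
I = -7/9 (I = -2*(-⅑) + 4*(-¼) = 2/9 - 1 = -7/9 ≈ -0.77778)
S(u, w) = -4/w
√(404 + S(I, k(4))) = √(404 - 4/6) = √(404 - 4*⅙) = √(404 - ⅔) = √(1210/3) = 11*√30/3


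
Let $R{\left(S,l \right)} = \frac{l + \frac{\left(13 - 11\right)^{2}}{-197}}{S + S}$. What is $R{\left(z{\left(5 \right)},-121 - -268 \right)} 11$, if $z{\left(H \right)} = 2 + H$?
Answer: $\frac{318505}{2758} \approx 115.48$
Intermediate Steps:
$R{\left(S,l \right)} = \frac{- \frac{4}{197} + l}{2 S}$ ($R{\left(S,l \right)} = \frac{l + 2^{2} \left(- \frac{1}{197}\right)}{2 S} = \left(l + 4 \left(- \frac{1}{197}\right)\right) \frac{1}{2 S} = \left(l - \frac{4}{197}\right) \frac{1}{2 S} = \left(- \frac{4}{197} + l\right) \frac{1}{2 S} = \frac{- \frac{4}{197} + l}{2 S}$)
$R{\left(z{\left(5 \right)},-121 - -268 \right)} 11 = \frac{-4 + 197 \left(-121 - -268\right)}{394 \left(2 + 5\right)} 11 = \frac{-4 + 197 \left(-121 + 268\right)}{394 \cdot 7} \cdot 11 = \frac{1}{394} \cdot \frac{1}{7} \left(-4 + 197 \cdot 147\right) 11 = \frac{1}{394} \cdot \frac{1}{7} \left(-4 + 28959\right) 11 = \frac{1}{394} \cdot \frac{1}{7} \cdot 28955 \cdot 11 = \frac{28955}{2758} \cdot 11 = \frac{318505}{2758}$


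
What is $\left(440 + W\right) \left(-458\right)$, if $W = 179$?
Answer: $-283502$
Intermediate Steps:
$\left(440 + W\right) \left(-458\right) = \left(440 + 179\right) \left(-458\right) = 619 \left(-458\right) = -283502$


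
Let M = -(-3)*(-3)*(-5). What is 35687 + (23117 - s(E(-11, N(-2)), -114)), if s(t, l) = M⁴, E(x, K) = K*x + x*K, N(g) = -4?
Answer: -4041821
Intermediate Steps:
E(x, K) = 2*K*x (E(x, K) = K*x + K*x = 2*K*x)
M = 45 (M = -3*3*(-5) = -9*(-5) = 45)
s(t, l) = 4100625 (s(t, l) = 45⁴ = 4100625)
35687 + (23117 - s(E(-11, N(-2)), -114)) = 35687 + (23117 - 1*4100625) = 35687 + (23117 - 4100625) = 35687 - 4077508 = -4041821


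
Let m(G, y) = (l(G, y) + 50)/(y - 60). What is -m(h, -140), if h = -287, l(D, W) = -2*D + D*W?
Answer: 10201/50 ≈ 204.02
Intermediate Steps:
m(G, y) = (50 + G*(-2 + y))/(-60 + y) (m(G, y) = (G*(-2 + y) + 50)/(y - 60) = (50 + G*(-2 + y))/(-60 + y))
-m(h, -140) = -(50 - 287*(-2 - 140))/(-60 - 140) = -(50 - 287*(-142))/(-200) = -(-1)*(50 + 40754)/200 = -(-1)*40804/200 = -1*(-10201/50) = 10201/50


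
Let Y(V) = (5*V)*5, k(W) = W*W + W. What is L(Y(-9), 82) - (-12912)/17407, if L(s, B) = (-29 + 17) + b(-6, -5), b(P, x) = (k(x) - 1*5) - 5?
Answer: -21902/17407 ≈ -1.2582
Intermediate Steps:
k(W) = W + W**2 (k(W) = W**2 + W = W + W**2)
Y(V) = 25*V
b(P, x) = -10 + x*(1 + x) (b(P, x) = (x*(1 + x) - 1*5) - 5 = (x*(1 + x) - 5) - 5 = (-5 + x*(1 + x)) - 5 = -10 + x*(1 + x))
L(s, B) = -2 (L(s, B) = (-29 + 17) + (-10 - 5*(1 - 5)) = -12 + (-10 - 5*(-4)) = -12 + (-10 + 20) = -12 + 10 = -2)
L(Y(-9), 82) - (-12912)/17407 = -2 - (-12912)/17407 = -2 - 1*(-12912/17407) = -2 + 12912/17407 = -21902/17407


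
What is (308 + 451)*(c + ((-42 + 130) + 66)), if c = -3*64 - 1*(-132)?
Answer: 71346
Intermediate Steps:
c = -60 (c = -192 + 132 = -60)
(308 + 451)*(c + ((-42 + 130) + 66)) = (308 + 451)*(-60 + ((-42 + 130) + 66)) = 759*(-60 + (88 + 66)) = 759*(-60 + 154) = 759*94 = 71346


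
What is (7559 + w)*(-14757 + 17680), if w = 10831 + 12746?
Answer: 91010528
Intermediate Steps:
w = 23577
(7559 + w)*(-14757 + 17680) = (7559 + 23577)*(-14757 + 17680) = 31136*2923 = 91010528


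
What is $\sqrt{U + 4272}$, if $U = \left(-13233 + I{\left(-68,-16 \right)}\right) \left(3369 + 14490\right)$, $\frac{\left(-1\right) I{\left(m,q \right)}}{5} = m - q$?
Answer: $i \sqrt{231680535} \approx 15221.0 i$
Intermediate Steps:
$I{\left(m,q \right)} = - 5 m + 5 q$ ($I{\left(m,q \right)} = - 5 \left(m - q\right) = - 5 m + 5 q$)
$U = -231684807$ ($U = \left(-13233 + \left(\left(-5\right) \left(-68\right) + 5 \left(-16\right)\right)\right) \left(3369 + 14490\right) = \left(-13233 + \left(340 - 80\right)\right) 17859 = \left(-13233 + 260\right) 17859 = \left(-12973\right) 17859 = -231684807$)
$\sqrt{U + 4272} = \sqrt{-231684807 + 4272} = \sqrt{-231680535} = i \sqrt{231680535}$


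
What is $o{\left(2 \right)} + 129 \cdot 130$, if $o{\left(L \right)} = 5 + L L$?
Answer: $16779$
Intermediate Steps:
$o{\left(L \right)} = 5 + L^{2}$
$o{\left(2 \right)} + 129 \cdot 130 = \left(5 + 2^{2}\right) + 129 \cdot 130 = \left(5 + 4\right) + 16770 = 9 + 16770 = 16779$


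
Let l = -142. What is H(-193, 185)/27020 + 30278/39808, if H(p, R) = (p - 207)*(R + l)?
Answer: 3335349/26890304 ≈ 0.12404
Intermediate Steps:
H(p, R) = (-207 + p)*(-142 + R) (H(p, R) = (p - 207)*(R - 142) = (-207 + p)*(-142 + R))
H(-193, 185)/27020 + 30278/39808 = (29394 - 207*185 - 142*(-193) + 185*(-193))/27020 + 30278/39808 = (29394 - 38295 + 27406 - 35705)*(1/27020) + 30278*(1/39808) = -17200*1/27020 + 15139/19904 = -860/1351 + 15139/19904 = 3335349/26890304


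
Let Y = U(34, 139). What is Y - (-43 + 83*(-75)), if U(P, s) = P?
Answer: 6302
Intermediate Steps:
Y = 34
Y - (-43 + 83*(-75)) = 34 - (-43 + 83*(-75)) = 34 - (-43 - 6225) = 34 - 1*(-6268) = 34 + 6268 = 6302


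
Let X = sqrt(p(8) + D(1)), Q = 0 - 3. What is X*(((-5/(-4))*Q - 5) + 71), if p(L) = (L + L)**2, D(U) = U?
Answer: 249*sqrt(257)/4 ≈ 997.94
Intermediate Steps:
Q = -3
p(L) = 4*L**2 (p(L) = (2*L)**2 = 4*L**2)
X = sqrt(257) (X = sqrt(4*8**2 + 1) = sqrt(4*64 + 1) = sqrt(256 + 1) = sqrt(257) ≈ 16.031)
X*(((-5/(-4))*Q - 5) + 71) = sqrt(257)*((-5/(-4)*(-3) - 5) + 71) = sqrt(257)*((-5*(-1/4)*(-3) - 5) + 71) = sqrt(257)*(((5/4)*(-3) - 5) + 71) = sqrt(257)*((-15/4 - 5) + 71) = sqrt(257)*(-35/4 + 71) = sqrt(257)*(249/4) = 249*sqrt(257)/4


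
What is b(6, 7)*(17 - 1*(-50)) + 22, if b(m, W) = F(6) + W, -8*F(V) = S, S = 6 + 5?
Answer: 3191/8 ≈ 398.88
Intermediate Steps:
S = 11
F(V) = -11/8 (F(V) = -⅛*11 = -11/8)
b(m, W) = -11/8 + W
b(6, 7)*(17 - 1*(-50)) + 22 = (-11/8 + 7)*(17 - 1*(-50)) + 22 = 45*(17 + 50)/8 + 22 = (45/8)*67 + 22 = 3015/8 + 22 = 3191/8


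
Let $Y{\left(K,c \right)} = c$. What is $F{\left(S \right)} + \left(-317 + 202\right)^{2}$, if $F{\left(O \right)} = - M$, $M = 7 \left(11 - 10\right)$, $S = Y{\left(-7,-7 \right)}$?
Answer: $13218$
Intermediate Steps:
$S = -7$
$M = 7$ ($M = 7 \cdot 1 = 7$)
$F{\left(O \right)} = -7$ ($F{\left(O \right)} = \left(-1\right) 7 = -7$)
$F{\left(S \right)} + \left(-317 + 202\right)^{2} = -7 + \left(-317 + 202\right)^{2} = -7 + \left(-115\right)^{2} = -7 + 13225 = 13218$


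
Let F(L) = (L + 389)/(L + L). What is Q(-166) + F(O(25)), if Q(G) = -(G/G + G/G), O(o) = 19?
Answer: 166/19 ≈ 8.7368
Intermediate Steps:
Q(G) = -2 (Q(G) = -(1 + 1) = -1*2 = -2)
F(L) = (389 + L)/(2*L) (F(L) = (389 + L)/((2*L)) = (389 + L)*(1/(2*L)) = (389 + L)/(2*L))
Q(-166) + F(O(25)) = -2 + (½)*(389 + 19)/19 = -2 + (½)*(1/19)*408 = -2 + 204/19 = 166/19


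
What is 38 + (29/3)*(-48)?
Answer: -426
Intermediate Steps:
38 + (29/3)*(-48) = 38 - 464 = -426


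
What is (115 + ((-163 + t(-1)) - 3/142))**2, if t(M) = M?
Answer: 48455521/20164 ≈ 2403.1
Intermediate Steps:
(115 + ((-163 + t(-1)) - 3/142))**2 = (115 + ((-163 - 1) - 3/142))**2 = (115 + (-164 - 3*1/142))**2 = (115 + (-164 - 3/142))**2 = (115 - 23291/142)**2 = (-6961/142)**2 = 48455521/20164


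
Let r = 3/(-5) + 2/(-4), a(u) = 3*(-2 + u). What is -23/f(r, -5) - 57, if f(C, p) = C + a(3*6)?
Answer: -26963/469 ≈ -57.490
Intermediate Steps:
a(u) = -6 + 3*u
r = -11/10 (r = 3*(-⅕) + 2*(-¼) = -⅗ - ½ = -11/10 ≈ -1.1000)
f(C, p) = 48 + C (f(C, p) = C + (-6 + 3*(3*6)) = C + (-6 + 3*18) = C + (-6 + 54) = C + 48 = 48 + C)
-23/f(r, -5) - 57 = -23/(48 - 11/10) - 57 = -23/469/10 - 57 = -23*10/469 - 57 = -230/469 - 57 = -26963/469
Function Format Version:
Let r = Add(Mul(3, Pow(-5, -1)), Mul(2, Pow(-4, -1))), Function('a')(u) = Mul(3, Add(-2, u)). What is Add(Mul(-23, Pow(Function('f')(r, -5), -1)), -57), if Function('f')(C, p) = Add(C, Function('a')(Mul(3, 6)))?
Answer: Rational(-26963, 469) ≈ -57.490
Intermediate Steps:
Function('a')(u) = Add(-6, Mul(3, u))
r = Rational(-11, 10) (r = Add(Mul(3, Rational(-1, 5)), Mul(2, Rational(-1, 4))) = Add(Rational(-3, 5), Rational(-1, 2)) = Rational(-11, 10) ≈ -1.1000)
Function('f')(C, p) = Add(48, C) (Function('f')(C, p) = Add(C, Add(-6, Mul(3, Mul(3, 6)))) = Add(C, Add(-6, Mul(3, 18))) = Add(C, Add(-6, 54)) = Add(C, 48) = Add(48, C))
Add(Mul(-23, Pow(Function('f')(r, -5), -1)), -57) = Add(Mul(-23, Pow(Add(48, Rational(-11, 10)), -1)), -57) = Add(Mul(-23, Pow(Rational(469, 10), -1)), -57) = Add(Mul(-23, Rational(10, 469)), -57) = Add(Rational(-230, 469), -57) = Rational(-26963, 469)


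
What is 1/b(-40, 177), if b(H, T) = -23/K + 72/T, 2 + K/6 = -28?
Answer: 10620/5677 ≈ 1.8707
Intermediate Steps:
K = -180 (K = -12 + 6*(-28) = -12 - 168 = -180)
b(H, T) = 23/180 + 72/T (b(H, T) = -23/(-180) + 72/T = -23*(-1/180) + 72/T = 23/180 + 72/T)
1/b(-40, 177) = 1/(23/180 + 72/177) = 1/(23/180 + 72*(1/177)) = 1/(23/180 + 24/59) = 1/(5677/10620) = 10620/5677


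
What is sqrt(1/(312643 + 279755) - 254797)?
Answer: I*sqrt(9935253852019510)/197466 ≈ 504.77*I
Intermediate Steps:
sqrt(1/(312643 + 279755) - 254797) = sqrt(1/592398 - 254797) = sqrt(-150941233205/592398) = I*sqrt(9935253852019510)/197466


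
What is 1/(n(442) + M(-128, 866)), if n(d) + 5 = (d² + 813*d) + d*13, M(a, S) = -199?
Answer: 1/560252 ≈ 1.7849e-6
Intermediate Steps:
n(d) = -5 + d² + 826*d (n(d) = -5 + ((d² + 813*d) + d*13) = -5 + ((d² + 813*d) + 13*d) = -5 + (d² + 826*d) = -5 + d² + 826*d)
1/(n(442) + M(-128, 866)) = 1/((-5 + 442² + 826*442) - 199) = 1/((-5 + 195364 + 365092) - 199) = 1/(560451 - 199) = 1/560252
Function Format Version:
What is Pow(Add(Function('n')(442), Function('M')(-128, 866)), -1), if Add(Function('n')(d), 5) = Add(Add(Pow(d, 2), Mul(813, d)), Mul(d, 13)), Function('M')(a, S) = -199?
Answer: Rational(1, 560252) ≈ 1.7849e-6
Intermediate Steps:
Function('n')(d) = Add(-5, Pow(d, 2), Mul(826, d)) (Function('n')(d) = Add(-5, Add(Add(Pow(d, 2), Mul(813, d)), Mul(d, 13))) = Add(-5, Add(Add(Pow(d, 2), Mul(813, d)), Mul(13, d))) = Add(-5, Add(Pow(d, 2), Mul(826, d))) = Add(-5, Pow(d, 2), Mul(826, d)))
Pow(Add(Function('n')(442), Function('M')(-128, 866)), -1) = Pow(Add(Add(-5, Pow(442, 2), Mul(826, 442)), -199), -1) = Pow(Add(Add(-5, 195364, 365092), -199), -1) = Pow(Add(560451, -199), -1) = Pow(560252, -1) = Rational(1, 560252)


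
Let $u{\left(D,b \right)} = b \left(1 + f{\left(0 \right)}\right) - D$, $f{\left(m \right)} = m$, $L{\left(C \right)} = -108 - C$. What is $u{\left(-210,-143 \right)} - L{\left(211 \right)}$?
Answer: $386$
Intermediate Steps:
$u{\left(D,b \right)} = b - D$ ($u{\left(D,b \right)} = b \left(1 + 0\right) - D = b 1 - D = b - D$)
$u{\left(-210,-143 \right)} - L{\left(211 \right)} = \left(-143 - -210\right) - \left(-108 - 211\right) = \left(-143 + 210\right) - \left(-108 - 211\right) = 67 - -319 = 67 + 319 = 386$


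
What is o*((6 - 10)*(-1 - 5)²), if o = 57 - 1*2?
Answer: -7920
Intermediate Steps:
o = 55 (o = 57 - 2 = 55)
o*((6 - 10)*(-1 - 5)²) = 55*((6 - 10)*(-1 - 5)²) = 55*(-4*(-6)²) = 55*(-4*36) = 55*(-144) = -7920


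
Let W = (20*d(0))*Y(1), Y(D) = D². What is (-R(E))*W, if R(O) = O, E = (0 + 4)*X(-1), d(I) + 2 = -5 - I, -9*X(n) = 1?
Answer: -560/9 ≈ -62.222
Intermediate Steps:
X(n) = -⅑ (X(n) = -⅑*1 = -⅑)
d(I) = -7 - I (d(I) = -2 + (-5 - I) = -7 - I)
E = -4/9 (E = (0 + 4)*(-⅑) = 4*(-⅑) = -4/9 ≈ -0.44444)
W = -140 (W = (20*(-7 - 1*0))*1² = (20*(-7 + 0))*1 = (20*(-7))*1 = -140*1 = -140)
(-R(E))*W = -1*(-4/9)*(-140) = (4/9)*(-140) = -560/9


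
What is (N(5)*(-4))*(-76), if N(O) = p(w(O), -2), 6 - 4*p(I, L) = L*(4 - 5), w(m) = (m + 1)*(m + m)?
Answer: 304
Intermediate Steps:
w(m) = 2*m*(1 + m) (w(m) = (1 + m)*(2*m) = 2*m*(1 + m))
p(I, L) = 3/2 + L/4 (p(I, L) = 3/2 - L*(4 - 5)/4 = 3/2 - L*(-1)/4 = 3/2 - (-1)*L/4 = 3/2 + L/4)
N(O) = 1 (N(O) = 3/2 + (¼)*(-2) = 3/2 - ½ = 1)
(N(5)*(-4))*(-76) = (1*(-4))*(-76) = -4*(-76) = 304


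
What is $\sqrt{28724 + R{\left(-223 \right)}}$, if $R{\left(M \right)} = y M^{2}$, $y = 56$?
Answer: $2 \sqrt{703387} \approx 1677.4$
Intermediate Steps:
$R{\left(M \right)} = 56 M^{2}$
$\sqrt{28724 + R{\left(-223 \right)}} = \sqrt{28724 + 56 \left(-223\right)^{2}} = \sqrt{28724 + 56 \cdot 49729} = \sqrt{28724 + 2784824} = \sqrt{2813548} = 2 \sqrt{703387}$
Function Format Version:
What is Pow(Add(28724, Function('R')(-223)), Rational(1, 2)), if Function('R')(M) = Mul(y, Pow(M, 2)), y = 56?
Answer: Mul(2, Pow(703387, Rational(1, 2))) ≈ 1677.4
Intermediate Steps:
Function('R')(M) = Mul(56, Pow(M, 2))
Pow(Add(28724, Function('R')(-223)), Rational(1, 2)) = Pow(Add(28724, Mul(56, Pow(-223, 2))), Rational(1, 2)) = Pow(Add(28724, Mul(56, 49729)), Rational(1, 2)) = Pow(Add(28724, 2784824), Rational(1, 2)) = Pow(2813548, Rational(1, 2)) = Mul(2, Pow(703387, Rational(1, 2)))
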